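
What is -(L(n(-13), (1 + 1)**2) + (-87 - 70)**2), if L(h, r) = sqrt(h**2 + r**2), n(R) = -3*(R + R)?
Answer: -24649 - 10*sqrt(61) ≈ -24727.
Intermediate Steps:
n(R) = -6*R
-(L(n(-13), (1 + 1)**2) + (-87 - 70)**2) = -(sqrt((-6*(-13))**2 + ((1 + 1)**2)**2) + (-87 - 70)**2) = -(sqrt(78**2 + (2**2)**2) + (-157)**2) = -(sqrt(6084 + 4**2) + 24649) = -(sqrt(6084 + 16) + 24649) = -(sqrt(6100) + 24649) = -(10*sqrt(61) + 24649) = -(24649 + 10*sqrt(61)) = -24649 - 10*sqrt(61)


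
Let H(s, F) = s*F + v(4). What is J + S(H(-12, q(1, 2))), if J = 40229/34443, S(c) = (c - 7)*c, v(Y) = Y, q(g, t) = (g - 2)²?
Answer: 4173389/34443 ≈ 121.17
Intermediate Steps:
q(g, t) = (-2 + g)²
H(s, F) = 4 + F*s (H(s, F) = s*F + 4 = F*s + 4 = 4 + F*s)
S(c) = c*(-7 + c) (S(c) = (-7 + c)*c = c*(-7 + c))
J = 40229/34443 (J = 40229*(1/34443) = 40229/34443 ≈ 1.1680)
J + S(H(-12, q(1, 2))) = 40229/34443 + (4 + (-2 + 1)²*(-12))*(-7 + (4 + (-2 + 1)²*(-12))) = 40229/34443 + (4 + (-1)²*(-12))*(-7 + (4 + (-1)²*(-12))) = 40229/34443 + (4 + 1*(-12))*(-7 + (4 + 1*(-12))) = 40229/34443 + (4 - 12)*(-7 + (4 - 12)) = 40229/34443 - 8*(-7 - 8) = 40229/34443 - 8*(-15) = 40229/34443 + 120 = 4173389/34443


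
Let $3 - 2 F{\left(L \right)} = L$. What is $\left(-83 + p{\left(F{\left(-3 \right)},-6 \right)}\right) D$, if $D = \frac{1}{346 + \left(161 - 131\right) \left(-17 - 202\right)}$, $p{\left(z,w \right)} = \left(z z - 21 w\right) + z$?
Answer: $- \frac{55}{6224} \approx -0.0088368$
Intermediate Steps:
$F{\left(L \right)} = \frac{3}{2} - \frac{L}{2}$
$p{\left(z,w \right)} = z + z^{2} - 21 w$ ($p{\left(z,w \right)} = \left(z^{2} - 21 w\right) + z = z + z^{2} - 21 w$)
$D = - \frac{1}{6224}$ ($D = \frac{1}{346 + 30 \left(-219\right)} = \frac{1}{346 - 6570} = \frac{1}{-6224} = - \frac{1}{6224} \approx -0.00016067$)
$\left(-83 + p{\left(F{\left(-3 \right)},-6 \right)}\right) D = \left(-83 + \left(\left(\frac{3}{2} - - \frac{3}{2}\right) + \left(\frac{3}{2} - - \frac{3}{2}\right)^{2} - -126\right)\right) \left(- \frac{1}{6224}\right) = \left(-83 + \left(\left(\frac{3}{2} + \frac{3}{2}\right) + \left(\frac{3}{2} + \frac{3}{2}\right)^{2} + 126\right)\right) \left(- \frac{1}{6224}\right) = \left(-83 + \left(3 + 3^{2} + 126\right)\right) \left(- \frac{1}{6224}\right) = \left(-83 + \left(3 + 9 + 126\right)\right) \left(- \frac{1}{6224}\right) = \left(-83 + 138\right) \left(- \frac{1}{6224}\right) = 55 \left(- \frac{1}{6224}\right) = - \frac{55}{6224}$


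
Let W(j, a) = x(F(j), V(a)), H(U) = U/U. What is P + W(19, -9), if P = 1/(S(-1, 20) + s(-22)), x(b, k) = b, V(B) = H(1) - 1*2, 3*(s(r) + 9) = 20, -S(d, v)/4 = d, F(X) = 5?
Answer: 28/5 ≈ 5.6000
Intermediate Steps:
H(U) = 1
S(d, v) = -4*d
s(r) = -7/3 (s(r) = -9 + (⅓)*20 = -9 + 20/3 = -7/3)
V(B) = -1 (V(B) = 1 - 1*2 = 1 - 2 = -1)
W(j, a) = 5
P = ⅗ (P = 1/(-4*(-1) - 7/3) = 1/(4 - 7/3) = 1/(5/3) = ⅗ ≈ 0.60000)
P + W(19, -9) = ⅗ + 5 = 28/5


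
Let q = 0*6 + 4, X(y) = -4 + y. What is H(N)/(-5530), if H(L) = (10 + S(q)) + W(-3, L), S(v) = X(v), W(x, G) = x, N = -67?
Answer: -1/790 ≈ -0.0012658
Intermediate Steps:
q = 4 (q = 0 + 4 = 4)
S(v) = -4 + v
H(L) = 7 (H(L) = (10 + (-4 + 4)) - 3 = (10 + 0) - 3 = 10 - 3 = 7)
H(N)/(-5530) = 7/(-5530) = 7*(-1/5530) = -1/790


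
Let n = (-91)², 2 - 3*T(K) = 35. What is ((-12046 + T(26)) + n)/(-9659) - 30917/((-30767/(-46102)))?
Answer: -13767199746714/297178453 ≈ -46326.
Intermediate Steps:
T(K) = -11 (T(K) = ⅔ - ⅓*35 = ⅔ - 35/3 = -11)
n = 8281
((-12046 + T(26)) + n)/(-9659) - 30917/((-30767/(-46102))) = ((-12046 - 11) + 8281)/(-9659) - 30917/((-30767/(-46102))) = (-12057 + 8281)*(-1/9659) - 30917/((-30767*(-1/46102))) = -3776*(-1/9659) - 30917/30767/46102 = 3776/9659 - 30917*46102/30767 = 3776/9659 - 1425335534/30767 = -13767199746714/297178453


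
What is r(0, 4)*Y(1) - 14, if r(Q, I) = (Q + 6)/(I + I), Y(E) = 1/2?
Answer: -109/8 ≈ -13.625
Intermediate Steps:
Y(E) = ½
r(Q, I) = (6 + Q)/(2*I) (r(Q, I) = (6 + Q)/((2*I)) = (6 + Q)*(1/(2*I)) = (6 + Q)/(2*I))
r(0, 4)*Y(1) - 14 = ((½)*(6 + 0)/4)*(½) - 14 = ((½)*(¼)*6)*(½) - 14 = (¾)*(½) - 14 = 3/8 - 14 = -109/8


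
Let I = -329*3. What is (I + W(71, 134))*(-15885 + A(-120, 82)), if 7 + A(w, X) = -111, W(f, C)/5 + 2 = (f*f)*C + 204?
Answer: -54050020479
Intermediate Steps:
W(f, C) = 1010 + 5*C*f**2 (W(f, C) = -10 + 5*((f*f)*C + 204) = -10 + 5*(f**2*C + 204) = -10 + 5*(C*f**2 + 204) = -10 + 5*(204 + C*f**2) = -10 + (1020 + 5*C*f**2) = 1010 + 5*C*f**2)
A(w, X) = -118 (A(w, X) = -7 - 111 = -118)
I = -987
(I + W(71, 134))*(-15885 + A(-120, 82)) = (-987 + (1010 + 5*134*71**2))*(-15885 - 118) = (-987 + (1010 + 5*134*5041))*(-16003) = (-987 + (1010 + 3377470))*(-16003) = (-987 + 3378480)*(-16003) = 3377493*(-16003) = -54050020479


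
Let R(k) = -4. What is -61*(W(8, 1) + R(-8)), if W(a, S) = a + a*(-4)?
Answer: 1708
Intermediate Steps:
W(a, S) = -3*a (W(a, S) = a - 4*a = -3*a)
-61*(W(8, 1) + R(-8)) = -61*(-3*8 - 4) = -61*(-24 - 4) = -61*(-28) = 1708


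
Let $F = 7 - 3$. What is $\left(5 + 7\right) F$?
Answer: $48$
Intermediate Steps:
$F = 4$ ($F = 7 - 3 = 4$)
$\left(5 + 7\right) F = \left(5 + 7\right) 4 = 12 \cdot 4 = 48$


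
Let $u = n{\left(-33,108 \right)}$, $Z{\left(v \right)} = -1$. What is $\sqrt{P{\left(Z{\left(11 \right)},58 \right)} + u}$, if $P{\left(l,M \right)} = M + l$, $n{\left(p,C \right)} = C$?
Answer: $\sqrt{165} \approx 12.845$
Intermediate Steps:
$u = 108$
$\sqrt{P{\left(Z{\left(11 \right)},58 \right)} + u} = \sqrt{\left(58 - 1\right) + 108} = \sqrt{57 + 108} = \sqrt{165}$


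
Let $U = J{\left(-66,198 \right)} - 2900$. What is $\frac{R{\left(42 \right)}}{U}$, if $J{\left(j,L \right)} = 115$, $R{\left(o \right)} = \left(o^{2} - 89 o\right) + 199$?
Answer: $\frac{355}{557} \approx 0.63734$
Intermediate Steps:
$R{\left(o \right)} = 199 + o^{2} - 89 o$
$U = -2785$ ($U = 115 - 2900 = -2785$)
$\frac{R{\left(42 \right)}}{U} = \frac{199 + 42^{2} - 3738}{-2785} = \left(199 + 1764 - 3738\right) \left(- \frac{1}{2785}\right) = \left(-1775\right) \left(- \frac{1}{2785}\right) = \frac{355}{557}$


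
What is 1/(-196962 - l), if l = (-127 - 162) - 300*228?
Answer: -1/128273 ≈ -7.7959e-6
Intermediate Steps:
l = -68689 (l = -289 - 68400 = -68689)
1/(-196962 - l) = 1/(-196962 - 1*(-68689)) = 1/(-196962 + 68689) = 1/(-128273) = -1/128273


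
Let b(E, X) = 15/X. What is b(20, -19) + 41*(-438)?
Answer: -341217/19 ≈ -17959.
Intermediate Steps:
b(20, -19) + 41*(-438) = 15/(-19) + 41*(-438) = 15*(-1/19) - 17958 = -15/19 - 17958 = -341217/19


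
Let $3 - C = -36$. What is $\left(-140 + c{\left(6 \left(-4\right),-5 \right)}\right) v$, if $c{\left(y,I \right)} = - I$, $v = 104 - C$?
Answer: $-8775$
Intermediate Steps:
$C = 39$ ($C = 3 - -36 = 3 + 36 = 39$)
$v = 65$ ($v = 104 - 39 = 65$)
$\left(-140 + c{\left(6 \left(-4\right),-5 \right)}\right) v = \left(-140 - -5\right) 65 = \left(-140 + 5\right) 65 = \left(-135\right) 65 = -8775$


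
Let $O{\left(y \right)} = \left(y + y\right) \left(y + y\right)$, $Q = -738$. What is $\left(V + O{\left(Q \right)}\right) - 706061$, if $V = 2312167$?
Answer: $3784682$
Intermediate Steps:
$O{\left(y \right)} = 4 y^{2}$ ($O{\left(y \right)} = 2 y 2 y = 4 y^{2}$)
$\left(V + O{\left(Q \right)}\right) - 706061 = \left(2312167 + 4 \left(-738\right)^{2}\right) - 706061 = \left(2312167 + 4 \cdot 544644\right) - 706061 = \left(2312167 + 2178576\right) - 706061 = 4490743 - 706061 = 3784682$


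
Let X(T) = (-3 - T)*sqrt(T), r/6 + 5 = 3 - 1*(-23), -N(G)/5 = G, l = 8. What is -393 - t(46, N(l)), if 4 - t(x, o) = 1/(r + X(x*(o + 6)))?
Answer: (-1239434*sqrt(391) + 50021*I)/(14*(-9*I + 223*sqrt(391))) ≈ -397.0 - 1.6198e-5*I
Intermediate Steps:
N(G) = -5*G
r = 126 (r = -30 + 6*(3 - 1*(-23)) = -30 + 6*(3 + 23) = -30 + 6*26 = -30 + 156 = 126)
X(T) = sqrt(T)*(-3 - T)
t(x, o) = 4 - 1/(126 + sqrt(x*(6 + o))*(-3 - x*(6 + o))) (t(x, o) = 4 - 1/(126 + sqrt(x*(o + 6))*(-3 - x*(o + 6))) = 4 - 1/(126 + sqrt(x*(6 + o))*(-3 - x*(6 + o))))
-393 - t(46, N(l)) = -393 - (-503 + 4*sqrt(46*(6 - 5*8))*(3 + 46*(6 - 5*8)))/(-126 + sqrt(46*(6 - 5*8))*(3 + 46*(6 - 5*8))) = -393 - (-503 + 4*sqrt(46*(6 - 40))*(3 + 46*(6 - 40)))/(-126 + sqrt(46*(6 - 40))*(3 + 46*(6 - 40))) = -393 - (-503 + 4*sqrt(46*(-34))*(3 + 46*(-34)))/(-126 + sqrt(46*(-34))*(3 + 46*(-34))) = -393 - (-503 + 4*sqrt(-1564)*(3 - 1564))/(-126 + sqrt(-1564)*(3 - 1564)) = -393 - (-503 + 4*(2*I*sqrt(391))*(-1561))/(-126 + (2*I*sqrt(391))*(-1561)) = -393 - (-503 - 12488*I*sqrt(391))/(-126 - 3122*I*sqrt(391))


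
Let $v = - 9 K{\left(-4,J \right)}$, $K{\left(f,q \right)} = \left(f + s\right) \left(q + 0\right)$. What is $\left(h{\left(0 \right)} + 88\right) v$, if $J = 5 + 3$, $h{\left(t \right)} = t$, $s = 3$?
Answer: $6336$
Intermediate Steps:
$J = 8$
$K{\left(f,q \right)} = q \left(3 + f\right)$ ($K{\left(f,q \right)} = \left(f + 3\right) \left(q + 0\right) = \left(3 + f\right) q = q \left(3 + f\right)$)
$v = 72$ ($v = - 9 \cdot 8 \left(3 - 4\right) = - 9 \cdot 8 \left(-1\right) = \left(-9\right) \left(-8\right) = 72$)
$\left(h{\left(0 \right)} + 88\right) v = \left(0 + 88\right) 72 = 88 \cdot 72 = 6336$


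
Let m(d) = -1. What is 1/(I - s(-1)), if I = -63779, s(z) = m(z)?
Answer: -1/63778 ≈ -1.5679e-5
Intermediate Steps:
s(z) = -1
1/(I - s(-1)) = 1/(-63779 - 1*(-1)) = 1/(-63779 + 1) = 1/(-63778) = -1/63778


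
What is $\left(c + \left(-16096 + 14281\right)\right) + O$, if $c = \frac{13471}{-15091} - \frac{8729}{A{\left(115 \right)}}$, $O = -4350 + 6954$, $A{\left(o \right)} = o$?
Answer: $\frac{1236003381}{1735465} \approx 712.2$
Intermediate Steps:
$O = 2604$
$c = - \frac{133278504}{1735465}$ ($c = \frac{13471}{-15091} - \frac{8729}{115} = 13471 \left(- \frac{1}{15091}\right) - \frac{8729}{115} = - \frac{13471}{15091} - \frac{8729}{115} = - \frac{133278504}{1735465} \approx -76.797$)
$\left(c + \left(-16096 + 14281\right)\right) + O = \left(- \frac{133278504}{1735465} + \left(-16096 + 14281\right)\right) + 2604 = \left(- \frac{133278504}{1735465} - 1815\right) + 2604 = - \frac{3283147479}{1735465} + 2604 = \frac{1236003381}{1735465}$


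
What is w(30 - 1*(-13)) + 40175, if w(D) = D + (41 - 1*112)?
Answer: 40147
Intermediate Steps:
w(D) = -71 + D (w(D) = D + (41 - 112) = D - 71 = -71 + D)
w(30 - 1*(-13)) + 40175 = (-71 + (30 - 1*(-13))) + 40175 = (-71 + (30 + 13)) + 40175 = (-71 + 43) + 40175 = -28 + 40175 = 40147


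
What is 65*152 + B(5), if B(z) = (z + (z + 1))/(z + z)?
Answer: 98811/10 ≈ 9881.1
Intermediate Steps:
B(z) = (1 + 2*z)/(2*z) (B(z) = (z + (1 + z))/((2*z)) = (1 + 2*z)*(1/(2*z)) = (1 + 2*z)/(2*z))
65*152 + B(5) = 65*152 + (½ + 5)/5 = 9880 + (⅕)*(11/2) = 9880 + 11/10 = 98811/10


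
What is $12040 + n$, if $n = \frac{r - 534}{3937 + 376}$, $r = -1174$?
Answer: $\frac{51926812}{4313} \approx 12040.0$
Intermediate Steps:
$n = - \frac{1708}{4313}$ ($n = \frac{-1174 - 534}{3937 + 376} = - \frac{1708}{4313} \approx -0.39601$)
$12040 + n = 12040 - \frac{1708}{4313} = \frac{51926812}{4313}$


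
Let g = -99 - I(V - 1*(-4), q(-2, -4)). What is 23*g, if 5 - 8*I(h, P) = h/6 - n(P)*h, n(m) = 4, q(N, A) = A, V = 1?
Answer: -112631/48 ≈ -2346.5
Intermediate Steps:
I(h, P) = 5/8 + 23*h/48 (I(h, P) = 5/8 - (h/6 - 4*h)/8 = 5/8 - (-23)*h/48 = 5/8 + 23*h/48)
g = -4897/48 (g = -99 - (5/8 + 23*(1 - 1*(-4))/48) = -99 - (5/8 + 23*(1 + 4)/48) = -99 - (5/8 + (23/48)*5) = -99 - (5/8 + 115/48) = -99 - 1*145/48 = -99 - 145/48 = -4897/48 ≈ -102.02)
23*g = 23*(-4897/48) = -112631/48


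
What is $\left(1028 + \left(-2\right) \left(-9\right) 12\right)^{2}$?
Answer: $1547536$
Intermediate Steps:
$\left(1028 + \left(-2\right) \left(-9\right) 12\right)^{2} = \left(1028 + 18 \cdot 12\right)^{2} = \left(1028 + 216\right)^{2} = 1244^{2} = 1547536$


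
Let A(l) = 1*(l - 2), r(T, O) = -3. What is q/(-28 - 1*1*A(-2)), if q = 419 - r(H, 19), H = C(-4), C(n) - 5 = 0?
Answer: -211/12 ≈ -17.583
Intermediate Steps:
C(n) = 5 (C(n) = 5 + 0 = 5)
H = 5
A(l) = -2 + l (A(l) = 1*(-2 + l) = -2 + l)
q = 422 (q = 419 - 1*(-3) = 419 + 3 = 422)
q/(-28 - 1*1*A(-2)) = 422/(-28 - 1*1*(-2 - 2)) = 422/(-28 - (-4)) = 422/(-28 - 1*(-4)) = 422/(-28 + 4) = 422/(-24) = 422*(-1/24) = -211/12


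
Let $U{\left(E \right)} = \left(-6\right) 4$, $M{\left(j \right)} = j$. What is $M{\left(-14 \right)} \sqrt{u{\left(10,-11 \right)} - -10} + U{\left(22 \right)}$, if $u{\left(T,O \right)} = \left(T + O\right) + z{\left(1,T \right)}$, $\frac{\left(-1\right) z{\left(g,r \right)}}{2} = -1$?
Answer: $-24 - 14 \sqrt{11} \approx -70.433$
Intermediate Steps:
$z{\left(g,r \right)} = 2$ ($z{\left(g,r \right)} = \left(-2\right) \left(-1\right) = 2$)
$u{\left(T,O \right)} = 2 + O + T$ ($u{\left(T,O \right)} = \left(T + O\right) + 2 = \left(O + T\right) + 2 = 2 + O + T$)
$U{\left(E \right)} = -24$
$M{\left(-14 \right)} \sqrt{u{\left(10,-11 \right)} - -10} + U{\left(22 \right)} = - 14 \sqrt{\left(2 - 11 + 10\right) - -10} - 24 = - 14 \sqrt{1 + 10} - 24 = - 14 \sqrt{11} - 24 = -24 - 14 \sqrt{11}$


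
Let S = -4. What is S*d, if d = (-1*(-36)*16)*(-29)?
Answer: 66816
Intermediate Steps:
d = -16704 (d = (36*16)*(-29) = 576*(-29) = -16704)
S*d = -4*(-16704) = 66816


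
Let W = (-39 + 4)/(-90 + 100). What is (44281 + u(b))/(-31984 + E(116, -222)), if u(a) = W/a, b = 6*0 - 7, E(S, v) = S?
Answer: -88563/63736 ≈ -1.3895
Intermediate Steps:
W = -7/2 (W = -35/10 = -35*⅒ = -7/2 ≈ -3.5000)
b = -7 (b = 0 - 7 = -7)
u(a) = -7/(2*a)
(44281 + u(b))/(-31984 + E(116, -222)) = (44281 - 7/2/(-7))/(-31984 + 116) = (44281 - 7/2*(-⅐))/(-31868) = (44281 + ½)*(-1/31868) = (88563/2)*(-1/31868) = -88563/63736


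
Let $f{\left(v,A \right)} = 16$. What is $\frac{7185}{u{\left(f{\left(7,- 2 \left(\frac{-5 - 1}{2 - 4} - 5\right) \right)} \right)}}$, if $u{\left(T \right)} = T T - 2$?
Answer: $\frac{7185}{254} \approx 28.287$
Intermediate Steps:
$u{\left(T \right)} = -2 + T^{2}$ ($u{\left(T \right)} = T^{2} - 2 = -2 + T^{2}$)
$\frac{7185}{u{\left(f{\left(7,- 2 \left(\frac{-5 - 1}{2 - 4} - 5\right) \right)} \right)}} = \frac{7185}{-2 + 16^{2}} = \frac{7185}{-2 + 256} = \frac{7185}{254}$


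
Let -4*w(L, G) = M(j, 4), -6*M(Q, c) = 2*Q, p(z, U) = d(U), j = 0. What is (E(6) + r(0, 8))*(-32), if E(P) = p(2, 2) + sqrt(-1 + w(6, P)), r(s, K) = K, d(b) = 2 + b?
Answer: -384 - 32*I ≈ -384.0 - 32.0*I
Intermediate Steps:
p(z, U) = 2 + U
M(Q, c) = -Q/3
w(L, G) = 0 (w(L, G) = -(-1)*0/12 = -1/4*0 = 0)
E(P) = 4 + I (E(P) = (2 + 2) + sqrt(-1 + 0) = 4 + sqrt(-1) = 4 + I)
(E(6) + r(0, 8))*(-32) = ((4 + I) + 8)*(-32) = (12 + I)*(-32) = -384 - 32*I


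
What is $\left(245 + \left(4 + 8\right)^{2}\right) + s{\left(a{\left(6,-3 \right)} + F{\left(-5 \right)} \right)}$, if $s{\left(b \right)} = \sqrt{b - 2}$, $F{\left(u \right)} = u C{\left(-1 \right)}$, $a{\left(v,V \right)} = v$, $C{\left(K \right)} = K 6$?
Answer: $389 + \sqrt{34} \approx 394.83$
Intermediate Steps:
$C{\left(K \right)} = 6 K$
$F{\left(u \right)} = - 6 u$ ($F{\left(u \right)} = u 6 \left(-1\right) = u \left(-6\right) = - 6 u$)
$s{\left(b \right)} = \sqrt{-2 + b}$
$\left(245 + \left(4 + 8\right)^{2}\right) + s{\left(a{\left(6,-3 \right)} + F{\left(-5 \right)} \right)} = \left(245 + \left(4 + 8\right)^{2}\right) + \sqrt{-2 + \left(6 - -30\right)} = \left(245 + 12^{2}\right) + \sqrt{-2 + \left(6 + 30\right)} = \left(245 + 144\right) + \sqrt{-2 + 36} = 389 + \sqrt{34}$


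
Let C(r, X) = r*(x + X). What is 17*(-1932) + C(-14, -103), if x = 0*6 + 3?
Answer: -31444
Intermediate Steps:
x = 3 (x = 0 + 3 = 3)
C(r, X) = r*(3 + X)
17*(-1932) + C(-14, -103) = 17*(-1932) - 14*(3 - 103) = -32844 - 14*(-100) = -32844 + 1400 = -31444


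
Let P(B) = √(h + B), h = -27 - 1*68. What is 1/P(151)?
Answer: √14/28 ≈ 0.13363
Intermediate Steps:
h = -95 (h = -27 - 68 = -95)
P(B) = √(-95 + B)
1/P(151) = 1/(√(-95 + 151)) = 1/(√56) = 1/(2*√14) = √14/28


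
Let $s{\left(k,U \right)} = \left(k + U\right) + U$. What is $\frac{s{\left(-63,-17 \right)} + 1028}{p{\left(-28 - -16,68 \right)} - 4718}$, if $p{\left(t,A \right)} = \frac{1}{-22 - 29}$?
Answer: $- \frac{47481}{240619} \approx -0.19733$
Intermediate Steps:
$p{\left(t,A \right)} = - \frac{1}{51}$ ($p{\left(t,A \right)} = \frac{1}{-51} = - \frac{1}{51}$)
$s{\left(k,U \right)} = k + 2 U$ ($s{\left(k,U \right)} = \left(U + k\right) + U = k + 2 U$)
$\frac{s{\left(-63,-17 \right)} + 1028}{p{\left(-28 - -16,68 \right)} - 4718} = \frac{\left(-63 + 2 \left(-17\right)\right) + 1028}{- \frac{1}{51} - 4718} = \frac{\left(-63 - 34\right) + 1028}{- \frac{240619}{51}} = \left(-97 + 1028\right) \left(- \frac{51}{240619}\right) = 931 \left(- \frac{51}{240619}\right) = - \frac{47481}{240619}$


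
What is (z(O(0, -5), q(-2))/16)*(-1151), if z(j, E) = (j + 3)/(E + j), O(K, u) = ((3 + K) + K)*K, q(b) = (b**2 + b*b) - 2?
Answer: -1151/32 ≈ -35.969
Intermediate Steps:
q(b) = -2 + 2*b**2 (q(b) = (b**2 + b**2) - 2 = 2*b**2 - 2 = -2 + 2*b**2)
O(K, u) = K*(3 + 2*K) (O(K, u) = (3 + 2*K)*K = K*(3 + 2*K))
z(j, E) = (3 + j)/(E + j)
(z(O(0, -5), q(-2))/16)*(-1151) = (((3 + 0*(3 + 2*0))/((-2 + 2*(-2)**2) + 0*(3 + 2*0)))/16)*(-1151) = (((3 + 0*(3 + 0))/((-2 + 2*4) + 0*(3 + 0)))*(1/16))*(-1151) = (((3 + 0*3)/((-2 + 8) + 0*3))*(1/16))*(-1151) = (((3 + 0)/(6 + 0))*(1/16))*(-1151) = ((3/6)*(1/16))*(-1151) = (((1/6)*3)*(1/16))*(-1151) = ((1/2)*(1/16))*(-1151) = (1/32)*(-1151) = -1151/32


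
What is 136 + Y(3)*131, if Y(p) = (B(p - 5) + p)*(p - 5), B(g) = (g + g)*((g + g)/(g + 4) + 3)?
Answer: 398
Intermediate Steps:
B(g) = 2*g*(3 + 2*g/(4 + g)) (B(g) = (2*g)*((2*g)/(4 + g) + 3) = (2*g)*(2*g/(4 + g) + 3) = (2*g)*(3 + 2*g/(4 + g)) = 2*g*(3 + 2*g/(4 + g)))
Y(p) = (-5 + p)*(p + 2*(-13 + 5*p)*(-5 + p)/(-1 + p)) (Y(p) = (2*(p - 5)*(12 + 5*(p - 5))/(4 + (p - 5)) + p)*(p - 5) = (2*(-5 + p)*(12 + 5*(-5 + p))/(4 + (-5 + p)) + p)*(-5 + p) = (2*(-5 + p)*(12 + (-25 + 5*p))/(-1 + p) + p)*(-5 + p) = (2*(-5 + p)*(-13 + 5*p)/(-1 + p) + p)*(-5 + p) = (2*(-13 + 5*p)*(-5 + p)/(-1 + p) + p)*(-5 + p) = (p + 2*(-13 + 5*p)*(-5 + p)/(-1 + p))*(-5 + p) = (-5 + p)*(p + 2*(-13 + 5*p)*(-5 + p)/(-1 + p)))
136 + Y(3)*131 = 136 + ((-650 - 132*3² + 11*3³ + 515*3)/(-1 + 3))*131 = 136 + ((-650 - 132*9 + 11*27 + 1545)/2)*131 = 136 + ((-650 - 1188 + 297 + 1545)/2)*131 = 136 + ((½)*4)*131 = 136 + 2*131 = 136 + 262 = 398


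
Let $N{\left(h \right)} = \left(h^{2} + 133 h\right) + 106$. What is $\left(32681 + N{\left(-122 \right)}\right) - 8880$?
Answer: $22565$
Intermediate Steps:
$N{\left(h \right)} = 106 + h^{2} + 133 h$
$\left(32681 + N{\left(-122 \right)}\right) - 8880 = \left(32681 + \left(106 + \left(-122\right)^{2} + 133 \left(-122\right)\right)\right) - 8880 = \left(32681 + \left(106 + 14884 - 16226\right)\right) - 8880 = \left(32681 - 1236\right) - 8880 = 31445 - 8880 = 22565$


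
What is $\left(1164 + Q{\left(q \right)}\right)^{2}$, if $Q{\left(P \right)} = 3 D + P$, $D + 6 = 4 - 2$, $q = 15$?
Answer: $1361889$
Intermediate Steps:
$D = -4$ ($D = -6 + \left(4 - 2\right) = -6 + 2 = -4$)
$Q{\left(P \right)} = -12 + P$ ($Q{\left(P \right)} = 3 \left(-4\right) + P = -12 + P$)
$\left(1164 + Q{\left(q \right)}\right)^{2} = \left(1164 + \left(-12 + 15\right)\right)^{2} = \left(1164 + 3\right)^{2} = 1167^{2} = 1361889$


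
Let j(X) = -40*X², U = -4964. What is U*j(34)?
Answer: 229535360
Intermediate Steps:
U*j(34) = -(-198560)*34² = -(-198560)*1156 = -4964*(-46240) = 229535360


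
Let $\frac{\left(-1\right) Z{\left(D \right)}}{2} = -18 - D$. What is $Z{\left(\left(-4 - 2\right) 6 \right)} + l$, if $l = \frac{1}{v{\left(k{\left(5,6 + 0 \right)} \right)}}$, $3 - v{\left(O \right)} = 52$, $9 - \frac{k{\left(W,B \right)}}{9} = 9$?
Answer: $- \frac{1765}{49} \approx -36.02$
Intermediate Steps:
$k{\left(W,B \right)} = 0$ ($k{\left(W,B \right)} = 81 - 81 = 0$)
$v{\left(O \right)} = -49$ ($v{\left(O \right)} = 3 - 52 = -49$)
$Z{\left(D \right)} = 36 + 2 D$ ($Z{\left(D \right)} = - 2 \left(-18 - D\right) = 36 + 2 D$)
$l = - \frac{1}{49}$ ($l = \frac{1}{-49} = - \frac{1}{49} \approx -0.020408$)
$Z{\left(\left(-4 - 2\right) 6 \right)} + l = \left(36 + 2 \left(-4 - 2\right) 6\right) - \frac{1}{49} = \left(36 + 2 \left(\left(-6\right) 6\right)\right) - \frac{1}{49} = \left(36 + 2 \left(-36\right)\right) - \frac{1}{49} = \left(36 - 72\right) - \frac{1}{49} = -36 - \frac{1}{49} = - \frac{1765}{49}$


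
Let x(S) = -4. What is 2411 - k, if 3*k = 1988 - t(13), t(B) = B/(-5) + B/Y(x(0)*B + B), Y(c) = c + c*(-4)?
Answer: 235913/135 ≈ 1747.5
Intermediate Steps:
Y(c) = -3*c (Y(c) = c - 4*c = -3*c)
t(B) = ⅑ - B/5 (t(B) = B/(-5) + B/((-3*(-4*B + B))) = B*(-⅕) + B/((-(-9)*B)) = -B/5 + B/((9*B)) = -B/5 + B*(1/(9*B)) = -B/5 + ⅑ = ⅑ - B/5)
k = 89572/135 (k = (1988 - (⅑ - ⅕*13))/3 = (1988 - (⅑ - 13/5))/3 = (1988 - 1*(-112/45))/3 = (1988 + 112/45)/3 = (⅓)*(89572/45) = 89572/135 ≈ 663.50)
2411 - k = 2411 - 1*89572/135 = 2411 - 89572/135 = 235913/135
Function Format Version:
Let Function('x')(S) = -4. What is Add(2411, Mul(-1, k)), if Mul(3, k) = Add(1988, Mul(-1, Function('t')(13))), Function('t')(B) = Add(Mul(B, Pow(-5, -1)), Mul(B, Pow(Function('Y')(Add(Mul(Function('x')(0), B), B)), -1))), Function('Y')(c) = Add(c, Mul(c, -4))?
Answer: Rational(235913, 135) ≈ 1747.5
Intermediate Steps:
Function('Y')(c) = Mul(-3, c) (Function('Y')(c) = Add(c, Mul(-4, c)) = Mul(-3, c))
Function('t')(B) = Add(Rational(1, 9), Mul(Rational(-1, 5), B)) (Function('t')(B) = Add(Mul(B, Pow(-5, -1)), Mul(B, Pow(Mul(-3, Add(Mul(-4, B), B)), -1))) = Add(Mul(B, Rational(-1, 5)), Mul(B, Pow(Mul(-3, Mul(-3, B)), -1))) = Add(Mul(Rational(-1, 5), B), Mul(B, Pow(Mul(9, B), -1))) = Add(Mul(Rational(-1, 5), B), Mul(B, Mul(Rational(1, 9), Pow(B, -1)))) = Add(Mul(Rational(-1, 5), B), Rational(1, 9)) = Add(Rational(1, 9), Mul(Rational(-1, 5), B)))
k = Rational(89572, 135) (k = Mul(Rational(1, 3), Add(1988, Mul(-1, Add(Rational(1, 9), Mul(Rational(-1, 5), 13))))) = Mul(Rational(1, 3), Add(1988, Mul(-1, Add(Rational(1, 9), Rational(-13, 5))))) = Mul(Rational(1, 3), Add(1988, Mul(-1, Rational(-112, 45)))) = Mul(Rational(1, 3), Add(1988, Rational(112, 45))) = Mul(Rational(1, 3), Rational(89572, 45)) = Rational(89572, 135) ≈ 663.50)
Add(2411, Mul(-1, k)) = Add(2411, Mul(-1, Rational(89572, 135))) = Add(2411, Rational(-89572, 135)) = Rational(235913, 135)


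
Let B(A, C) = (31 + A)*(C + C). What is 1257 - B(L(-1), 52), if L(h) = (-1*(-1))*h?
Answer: -1863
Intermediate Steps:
L(h) = h (L(h) = 1*h = h)
B(A, C) = 2*C*(31 + A) (B(A, C) = (31 + A)*(2*C) = 2*C*(31 + A))
1257 - B(L(-1), 52) = 1257 - 2*52*(31 - 1) = 1257 - 2*52*30 = 1257 - 1*3120 = 1257 - 3120 = -1863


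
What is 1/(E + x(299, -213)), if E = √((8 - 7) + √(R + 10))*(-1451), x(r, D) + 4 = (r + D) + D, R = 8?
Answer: -1/(131 + 1451*√(1 + 3*√2)) ≈ -0.00028958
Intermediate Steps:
x(r, D) = -4 + r + 2*D (x(r, D) = -4 + ((r + D) + D) = -4 + ((D + r) + D) = -4 + (r + 2*D) = -4 + r + 2*D)
E = -1451*√(1 + 3*√2) (E = √((8 - 7) + √(8 + 10))*(-1451) = √(1 + √18)*(-1451) = √(1 + 3*√2)*(-1451) = -1451*√(1 + 3*√2) ≈ -3322.3)
1/(E + x(299, -213)) = 1/(-1451*√(1 + 3*√2) + (-4 + 299 + 2*(-213))) = 1/(-1451*√(1 + 3*√2) + (-4 + 299 - 426)) = 1/(-1451*√(1 + 3*√2) - 131) = 1/(-131 - 1451*√(1 + 3*√2))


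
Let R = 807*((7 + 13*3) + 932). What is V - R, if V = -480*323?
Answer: -944286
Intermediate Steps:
V = -155040
R = 789246 (R = 807*((7 + 39) + 932) = 807*(46 + 932) = 807*978 = 789246)
V - R = -155040 - 1*789246 = -155040 - 789246 = -944286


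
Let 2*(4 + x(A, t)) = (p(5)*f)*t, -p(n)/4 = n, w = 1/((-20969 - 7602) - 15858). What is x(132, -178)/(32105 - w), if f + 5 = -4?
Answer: -355965148/713196523 ≈ -0.49911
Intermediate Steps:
f = -9 (f = -5 - 4 = -9)
w = -1/44429 (w = 1/(-28571 - 15858) = 1/(-44429) = -1/44429 ≈ -2.2508e-5)
p(n) = -4*n
x(A, t) = -4 + 90*t (x(A, t) = -4 + ((-4*5*(-9))*t)/2 = -4 + ((-20*(-9))*t)/2 = -4 + (180*t)/2 = -4 + 90*t)
x(132, -178)/(32105 - w) = (-4 + 90*(-178))/(32105 - 1*(-1/44429)) = (-4 - 16020)/(32105 + 1/44429) = -16024/1426393046/44429 = -16024*44429/1426393046 = -355965148/713196523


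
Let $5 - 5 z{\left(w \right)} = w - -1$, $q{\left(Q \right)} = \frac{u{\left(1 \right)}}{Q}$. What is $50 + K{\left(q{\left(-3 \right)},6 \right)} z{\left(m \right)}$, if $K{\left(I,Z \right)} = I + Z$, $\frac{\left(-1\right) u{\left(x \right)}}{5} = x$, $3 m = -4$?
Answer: $\frac{2618}{45} \approx 58.178$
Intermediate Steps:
$m = - \frac{4}{3}$ ($m = \frac{1}{3} \left(-4\right) = - \frac{4}{3} \approx -1.3333$)
$u{\left(x \right)} = - 5 x$
$q{\left(Q \right)} = - \frac{5}{Q}$ ($q{\left(Q \right)} = \frac{\left(-5\right) 1}{Q} = - \frac{5}{Q}$)
$z{\left(w \right)} = \frac{4}{5} - \frac{w}{5}$ ($z{\left(w \right)} = 1 - \frac{w - -1}{5} = 1 - \frac{w + 1}{5} = 1 - \frac{1 + w}{5} = 1 - \left(\frac{1}{5} + \frac{w}{5}\right) = \frac{4}{5} - \frac{w}{5}$)
$50 + K{\left(q{\left(-3 \right)},6 \right)} z{\left(m \right)} = 50 + \left(- \frac{5}{-3} + 6\right) \left(\frac{4}{5} - - \frac{4}{15}\right) = 50 + \left(\left(-5\right) \left(- \frac{1}{3}\right) + 6\right) \left(\frac{4}{5} + \frac{4}{15}\right) = 50 + \left(\frac{5}{3} + 6\right) \frac{16}{15} = 50 + \frac{23}{3} \cdot \frac{16}{15} = 50 + \frac{368}{45} = \frac{2618}{45}$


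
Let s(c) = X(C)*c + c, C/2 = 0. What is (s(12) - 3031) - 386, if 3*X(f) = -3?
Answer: -3417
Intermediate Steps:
C = 0 (C = 2*0 = 0)
X(f) = -1 (X(f) = (⅓)*(-3) = -1)
s(c) = 0 (s(c) = -c + c = 0)
(s(12) - 3031) - 386 = (0 - 3031) - 386 = -3031 - 386 = -3417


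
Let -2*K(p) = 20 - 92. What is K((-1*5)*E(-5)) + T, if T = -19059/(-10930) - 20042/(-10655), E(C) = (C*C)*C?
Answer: 922932421/23291830 ≈ 39.625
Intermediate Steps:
E(C) = C³ (E(C) = C²*C = C³)
K(p) = 36 (K(p) = -(20 - 92)/2 = -½*(-72) = 36)
T = 84426541/23291830 (T = -19059*(-1/10930) - 20042*(-1/10655) = 19059/10930 + 20042/10655 = 84426541/23291830 ≈ 3.6247)
K((-1*5)*E(-5)) + T = 36 + 84426541/23291830 = 922932421/23291830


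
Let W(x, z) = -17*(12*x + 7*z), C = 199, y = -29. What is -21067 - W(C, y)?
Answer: 16078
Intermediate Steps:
W(x, z) = -204*x - 119*z (W(x, z) = -17*(7*z + 12*x) = -204*x - 119*z)
-21067 - W(C, y) = -21067 - (-204*199 - 119*(-29)) = -21067 - (-40596 + 3451) = -21067 - 1*(-37145) = -21067 + 37145 = 16078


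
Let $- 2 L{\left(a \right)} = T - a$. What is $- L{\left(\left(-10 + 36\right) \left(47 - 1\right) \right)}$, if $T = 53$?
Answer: $- \frac{1143}{2} \approx -571.5$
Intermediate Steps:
$L{\left(a \right)} = - \frac{53}{2} + \frac{a}{2}$ ($L{\left(a \right)} = - \frac{53 - a}{2} = - \frac{53}{2} + \frac{a}{2}$)
$- L{\left(\left(-10 + 36\right) \left(47 - 1\right) \right)} = - (- \frac{53}{2} + \frac{\left(-10 + 36\right) \left(47 - 1\right)}{2}) = - (- \frac{53}{2} + \frac{26 \cdot 46}{2}) = - (- \frac{53}{2} + \frac{1}{2} \cdot 1196) = - (- \frac{53}{2} + 598) = \left(-1\right) \frac{1143}{2} = - \frac{1143}{2}$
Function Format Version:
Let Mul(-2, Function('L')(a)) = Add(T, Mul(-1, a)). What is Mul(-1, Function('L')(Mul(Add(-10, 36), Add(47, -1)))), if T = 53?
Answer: Rational(-1143, 2) ≈ -571.50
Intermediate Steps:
Function('L')(a) = Add(Rational(-53, 2), Mul(Rational(1, 2), a)) (Function('L')(a) = Mul(Rational(-1, 2), Add(53, Mul(-1, a))) = Add(Rational(-53, 2), Mul(Rational(1, 2), a)))
Mul(-1, Function('L')(Mul(Add(-10, 36), Add(47, -1)))) = Mul(-1, Add(Rational(-53, 2), Mul(Rational(1, 2), Mul(Add(-10, 36), Add(47, -1))))) = Mul(-1, Add(Rational(-53, 2), Mul(Rational(1, 2), Mul(26, 46)))) = Mul(-1, Add(Rational(-53, 2), Mul(Rational(1, 2), 1196))) = Mul(-1, Add(Rational(-53, 2), 598)) = Mul(-1, Rational(1143, 2)) = Rational(-1143, 2)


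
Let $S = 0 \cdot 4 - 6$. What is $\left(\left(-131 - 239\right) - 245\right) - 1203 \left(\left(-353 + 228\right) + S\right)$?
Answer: $156978$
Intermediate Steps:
$S = -6$ ($S = 0 - 6 = -6$)
$\left(\left(-131 - 239\right) - 245\right) - 1203 \left(\left(-353 + 228\right) + S\right) = \left(\left(-131 - 239\right) - 245\right) - 1203 \left(\left(-353 + 228\right) - 6\right) = \left(-370 - 245\right) - 1203 \left(-125 - 6\right) = -615 - -157593 = -615 + 157593 = 156978$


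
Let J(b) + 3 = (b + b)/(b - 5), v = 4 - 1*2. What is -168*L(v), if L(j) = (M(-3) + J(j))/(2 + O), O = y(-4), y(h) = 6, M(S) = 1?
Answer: 70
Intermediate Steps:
v = 2 (v = 4 - 2 = 2)
O = 6
J(b) = -3 + 2*b/(-5 + b) (J(b) = -3 + (b + b)/(b - 5) = -3 + (2*b)/(-5 + b) = -3 + 2*b/(-5 + b))
L(j) = ⅛ + (15 - j)/(8*(-5 + j)) (L(j) = (1 + (15 - j)/(-5 + j))/(2 + 6) = (1 + (15 - j)/(-5 + j))/8 = (1 + (15 - j)/(-5 + j))*(⅛) = ⅛ + (15 - j)/(8*(-5 + j)))
-168*L(v) = -210/(-5 + 2) = -210/(-3) = -210*(-1)/3 = -168*(-5/12) = 70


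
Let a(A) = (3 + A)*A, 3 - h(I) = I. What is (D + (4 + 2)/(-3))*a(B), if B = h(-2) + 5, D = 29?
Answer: 3510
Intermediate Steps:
h(I) = 3 - I
B = 10 (B = (3 - 1*(-2)) + 5 = (3 + 2) + 5 = 5 + 5 = 10)
a(A) = A*(3 + A)
(D + (4 + 2)/(-3))*a(B) = (29 + (4 + 2)/(-3))*(10*(3 + 10)) = (29 - ⅓*6)*(10*13) = (29 - 2)*130 = 27*130 = 3510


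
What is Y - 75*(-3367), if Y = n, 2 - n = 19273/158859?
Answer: 40116167420/158859 ≈ 2.5253e+5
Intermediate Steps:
n = 298445/158859 (n = 2 - 19273/158859 = 298445/158859 ≈ 1.8787)
Y = 298445/158859 ≈ 1.8787
Y - 75*(-3367) = 298445/158859 - 75*(-3367) = 298445/158859 - 1*(-252525) = 298445/158859 + 252525 = 40116167420/158859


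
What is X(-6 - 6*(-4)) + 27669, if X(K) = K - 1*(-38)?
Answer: 27725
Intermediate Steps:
X(K) = 38 + K (X(K) = K + 38 = 38 + K)
X(-6 - 6*(-4)) + 27669 = (38 + (-6 - 6*(-4))) + 27669 = (38 + (-6 + 24)) + 27669 = (38 + 18) + 27669 = 56 + 27669 = 27725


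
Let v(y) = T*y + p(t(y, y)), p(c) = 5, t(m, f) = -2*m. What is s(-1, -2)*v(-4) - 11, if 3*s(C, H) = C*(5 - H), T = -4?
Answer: -60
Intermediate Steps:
s(C, H) = C*(5 - H)/3 (s(C, H) = (C*(5 - H))/3 = C*(5 - H)/3)
v(y) = 5 - 4*y (v(y) = -4*y + 5 = 5 - 4*y)
s(-1, -2)*v(-4) - 11 = ((⅓)*(-1)*(5 - 1*(-2)))*(5 - 4*(-4)) - 11 = ((⅓)*(-1)*(5 + 2))*(5 + 16) - 11 = ((⅓)*(-1)*7)*21 - 11 = -7/3*21 - 11 = -49 - 11 = -60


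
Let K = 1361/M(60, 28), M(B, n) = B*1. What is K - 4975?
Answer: -297139/60 ≈ -4952.3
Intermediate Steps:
M(B, n) = B
K = 1361/60 ≈ 22.683
K - 4975 = 1361/60 - 4975 = -297139/60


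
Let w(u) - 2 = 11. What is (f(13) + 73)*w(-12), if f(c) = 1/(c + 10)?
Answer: 21840/23 ≈ 949.57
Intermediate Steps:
w(u) = 13 (w(u) = 2 + 11 = 13)
f(c) = 1/(10 + c)
(f(13) + 73)*w(-12) = (1/(10 + 13) + 73)*13 = (1/23 + 73)*13 = (1680/23)*13 = 21840/23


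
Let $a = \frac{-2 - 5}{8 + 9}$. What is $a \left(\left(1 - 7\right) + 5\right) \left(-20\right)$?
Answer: $- \frac{140}{17} \approx -8.2353$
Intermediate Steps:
$a = - \frac{7}{17} \approx -0.41176$
$a \left(\left(1 - 7\right) + 5\right) \left(-20\right) = - \frac{7 \left(\left(1 - 7\right) + 5\right)}{17} \left(-20\right) = - \frac{7 \left(-6 + 5\right)}{17} \left(-20\right) = \left(- \frac{7}{17}\right) \left(-1\right) \left(-20\right) = \frac{7}{17} \left(-20\right) = - \frac{140}{17}$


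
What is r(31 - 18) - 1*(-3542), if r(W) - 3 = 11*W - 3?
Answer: 3685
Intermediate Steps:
r(W) = 11*W (r(W) = 3 + (11*W - 3) = 3 + (-3 + 11*W) = 11*W)
r(31 - 18) - 1*(-3542) = 11*(31 - 18) - 1*(-3542) = 11*13 + 3542 = 143 + 3542 = 3685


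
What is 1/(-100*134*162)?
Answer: -1/2170800 ≈ -4.6066e-7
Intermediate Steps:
1/(-100*134*162) = 1/(-13400*162) = 1/(-2170800) = -1/2170800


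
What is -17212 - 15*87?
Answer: -18517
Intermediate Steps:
-17212 - 15*87 = -17212 - 1*1305 = -17212 - 1305 = -18517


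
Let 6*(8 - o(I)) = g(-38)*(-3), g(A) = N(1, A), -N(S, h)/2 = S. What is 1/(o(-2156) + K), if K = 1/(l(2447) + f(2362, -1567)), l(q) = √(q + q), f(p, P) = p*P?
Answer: 95894964472100/671264725395923 + √4894/671264725395923 ≈ 0.14286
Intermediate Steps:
f(p, P) = P*p
N(S, h) = -2*S
g(A) = -2 (g(A) = -2*1 = -2)
l(q) = √2*√q (l(q) = √(2*q) = √2*√q)
o(I) = 7 (o(I) = 8 - (-1)*(-3)/3 = 8 - ⅙*6 = 8 - 1 = 7)
K = 1/(-3701254 + √4894) (K = 1/(√2*√2447 - 1567*2362) = 1/(√4894 - 3701254) = 1/(-3701254 + √4894) ≈ -2.7018e-7)
1/(o(-2156) + K) = 1/(7 + (-1850627/6849640583811 - √4894/13699281167622)) = 1/(47947482236050/6849640583811 - √4894/13699281167622)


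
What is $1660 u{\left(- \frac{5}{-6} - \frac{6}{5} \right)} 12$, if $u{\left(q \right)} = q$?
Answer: $-7304$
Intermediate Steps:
$1660 u{\left(- \frac{5}{-6} - \frac{6}{5} \right)} 12 = 1660 \left(- \frac{5}{-6} - \frac{6}{5}\right) 12 = 1660 \left(\left(-5\right) \left(- \frac{1}{6}\right) - \frac{6}{5}\right) 12 = 1660 \left(\frac{5}{6} - \frac{6}{5}\right) 12 = 1660 \left(\left(- \frac{11}{30}\right) 12\right) = 1660 \left(- \frac{22}{5}\right) = -7304$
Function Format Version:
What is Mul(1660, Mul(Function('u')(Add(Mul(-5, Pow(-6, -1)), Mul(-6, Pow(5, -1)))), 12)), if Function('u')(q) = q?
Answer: -7304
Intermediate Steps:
Mul(1660, Mul(Function('u')(Add(Mul(-5, Pow(-6, -1)), Mul(-6, Pow(5, -1)))), 12)) = Mul(1660, Mul(Add(Mul(-5, Pow(-6, -1)), Mul(-6, Pow(5, -1))), 12)) = Mul(1660, Mul(Add(Mul(-5, Rational(-1, 6)), Mul(-6, Rational(1, 5))), 12)) = Mul(1660, Mul(Add(Rational(5, 6), Rational(-6, 5)), 12)) = Mul(1660, Mul(Rational(-11, 30), 12)) = Mul(1660, Rational(-22, 5)) = -7304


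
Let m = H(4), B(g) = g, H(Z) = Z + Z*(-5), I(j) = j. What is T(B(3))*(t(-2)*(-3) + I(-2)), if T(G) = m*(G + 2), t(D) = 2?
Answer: 640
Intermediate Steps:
H(Z) = -4*Z (H(Z) = Z - 5*Z = -4*Z)
m = -16 (m = -4*4 = -16)
T(G) = -32 - 16*G (T(G) = -16*(G + 2) = -16*(2 + G) = -32 - 16*G)
T(B(3))*(t(-2)*(-3) + I(-2)) = (-32 - 16*3)*(2*(-3) - 2) = (-32 - 48)*(-6 - 2) = -80*(-8) = 640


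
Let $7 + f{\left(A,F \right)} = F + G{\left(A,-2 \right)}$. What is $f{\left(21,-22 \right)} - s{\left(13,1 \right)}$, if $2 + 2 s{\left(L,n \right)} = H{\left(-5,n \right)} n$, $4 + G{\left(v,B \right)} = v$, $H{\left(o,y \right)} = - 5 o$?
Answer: $- \frac{47}{2} \approx -23.5$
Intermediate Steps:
$G{\left(v,B \right)} = -4 + v$
$s{\left(L,n \right)} = -1 + \frac{25 n}{2}$ ($s{\left(L,n \right)} = -1 + \frac{\left(-5\right) \left(-5\right) n}{2} = -1 + \frac{25 n}{2}$)
$f{\left(A,F \right)} = -11 + A + F$ ($f{\left(A,F \right)} = -7 + \left(F + \left(-4 + A\right)\right) = -7 + \left(-4 + A + F\right) = -11 + A + F$)
$f{\left(21,-22 \right)} - s{\left(13,1 \right)} = \left(-11 + 21 - 22\right) - \left(-1 + \frac{25}{2} \cdot 1\right) = -12 - \left(-1 + \frac{25}{2}\right) = -12 - \frac{23}{2} = - \frac{47}{2}$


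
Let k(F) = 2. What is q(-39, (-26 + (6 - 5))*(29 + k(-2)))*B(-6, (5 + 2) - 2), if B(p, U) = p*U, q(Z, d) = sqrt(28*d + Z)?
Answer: -30*I*sqrt(21739) ≈ -4423.2*I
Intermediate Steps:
q(Z, d) = sqrt(Z + 28*d)
B(p, U) = U*p
q(-39, (-26 + (6 - 5))*(29 + k(-2)))*B(-6, (5 + 2) - 2) = sqrt(-39 + 28*((-26 + (6 - 5))*(29 + 2)))*(((5 + 2) - 2)*(-6)) = sqrt(-39 + 28*((-26 + 1)*31))*((7 - 2)*(-6)) = sqrt(-39 + 28*(-25*31))*(5*(-6)) = sqrt(-39 + 28*(-775))*(-30) = sqrt(-39 - 21700)*(-30) = sqrt(-21739)*(-30) = (I*sqrt(21739))*(-30) = -30*I*sqrt(21739)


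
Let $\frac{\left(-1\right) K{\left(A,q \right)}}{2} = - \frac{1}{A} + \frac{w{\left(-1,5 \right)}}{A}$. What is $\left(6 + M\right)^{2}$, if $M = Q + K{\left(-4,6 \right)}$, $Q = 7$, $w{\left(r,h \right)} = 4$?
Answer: $\frac{841}{4} \approx 210.25$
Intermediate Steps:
$K{\left(A,q \right)} = - \frac{6}{A}$ ($K{\left(A,q \right)} = - 2 \left(- \frac{1}{A} + \frac{4}{A}\right) = - 2 \frac{3}{A} = - \frac{6}{A}$)
$M = \frac{17}{2}$ ($M = 7 - \frac{6}{-4} = 7 - - \frac{3}{2} = 7 + \frac{3}{2} = \frac{17}{2} \approx 8.5$)
$\left(6 + M\right)^{2} = \left(6 + \frac{17}{2}\right)^{2} = \left(\frac{29}{2}\right)^{2} = \frac{841}{4}$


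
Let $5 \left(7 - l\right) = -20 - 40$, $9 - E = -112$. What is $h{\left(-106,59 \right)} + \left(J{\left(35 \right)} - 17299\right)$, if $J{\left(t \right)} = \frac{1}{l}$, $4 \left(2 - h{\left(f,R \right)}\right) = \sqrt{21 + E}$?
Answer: $- \frac{328642}{19} - \frac{\sqrt{142}}{4} \approx -17300.0$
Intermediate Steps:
$E = 121$ ($E = 9 - -112 = 9 + 112 = 121$)
$l = 19$ ($l = 7 - \frac{-20 - 40}{5} = 7 - -12 = 7 + 12 = 19$)
$h{\left(f,R \right)} = 2 - \frac{\sqrt{142}}{4}$ ($h{\left(f,R \right)} = 2 - \frac{\sqrt{21 + 121}}{4} = 2 - \frac{\sqrt{142}}{4}$)
$J{\left(t \right)} = \frac{1}{19}$
$h{\left(-106,59 \right)} + \left(J{\left(35 \right)} - 17299\right) = \left(2 - \frac{\sqrt{142}}{4}\right) + \left(\frac{1}{19} - 17299\right) = \left(2 - \frac{\sqrt{142}}{4}\right) - \frac{328680}{19} = - \frac{328642}{19} - \frac{\sqrt{142}}{4}$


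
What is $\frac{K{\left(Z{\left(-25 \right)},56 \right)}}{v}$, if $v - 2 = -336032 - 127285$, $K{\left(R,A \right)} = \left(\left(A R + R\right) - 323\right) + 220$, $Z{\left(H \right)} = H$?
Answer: $\frac{1528}{463315} \approx 0.003298$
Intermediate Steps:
$K{\left(R,A \right)} = -103 + R + A R$ ($K{\left(R,A \right)} = \left(\left(R + A R\right) - 323\right) + 220 = \left(-323 + R + A R\right) + 220 = -103 + R + A R$)
$v = -463315$ ($v = 2 - 463317 = -463315$)
$\frac{K{\left(Z{\left(-25 \right)},56 \right)}}{v} = \frac{-103 - 25 + 56 \left(-25\right)}{-463315} = \left(-103 - 25 - 1400\right) \left(- \frac{1}{463315}\right) = \left(-1528\right) \left(- \frac{1}{463315}\right) = \frac{1528}{463315}$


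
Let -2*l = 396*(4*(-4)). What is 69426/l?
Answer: 3857/176 ≈ 21.915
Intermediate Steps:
l = 3168 (l = -198*4*(-4) = -198*(-16) = -½*(-6336) = 3168)
69426/l = 69426/3168 = 69426*(1/3168) = 3857/176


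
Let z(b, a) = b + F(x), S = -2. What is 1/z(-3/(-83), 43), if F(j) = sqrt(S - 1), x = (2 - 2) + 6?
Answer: 83/6892 - 6889*I*sqrt(3)/20676 ≈ 0.012043 - 0.5771*I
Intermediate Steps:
x = 6 (x = 0 + 6 = 6)
F(j) = I*sqrt(3) (F(j) = sqrt(-2 - 1) = sqrt(-3) = I*sqrt(3))
z(b, a) = b + I*sqrt(3)
1/z(-3/(-83), 43) = 1/(-3/(-83) + I*sqrt(3)) = 1/(-3*(-1/83) + I*sqrt(3)) = 1/(3/83 + I*sqrt(3))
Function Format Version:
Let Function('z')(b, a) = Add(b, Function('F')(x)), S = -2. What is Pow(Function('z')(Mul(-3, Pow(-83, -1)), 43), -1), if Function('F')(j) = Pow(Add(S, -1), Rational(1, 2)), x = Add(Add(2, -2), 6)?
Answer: Add(Rational(83, 6892), Mul(Rational(-6889, 20676), I, Pow(3, Rational(1, 2)))) ≈ Add(0.012043, Mul(-0.57710, I))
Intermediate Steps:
x = 6 (x = Add(0, 6) = 6)
Function('F')(j) = Mul(I, Pow(3, Rational(1, 2))) (Function('F')(j) = Pow(Add(-2, -1), Rational(1, 2)) = Pow(-3, Rational(1, 2)) = Mul(I, Pow(3, Rational(1, 2))))
Function('z')(b, a) = Add(b, Mul(I, Pow(3, Rational(1, 2))))
Pow(Function('z')(Mul(-3, Pow(-83, -1)), 43), -1) = Pow(Add(Mul(-3, Pow(-83, -1)), Mul(I, Pow(3, Rational(1, 2)))), -1) = Pow(Add(Mul(-3, Rational(-1, 83)), Mul(I, Pow(3, Rational(1, 2)))), -1) = Pow(Add(Rational(3, 83), Mul(I, Pow(3, Rational(1, 2)))), -1)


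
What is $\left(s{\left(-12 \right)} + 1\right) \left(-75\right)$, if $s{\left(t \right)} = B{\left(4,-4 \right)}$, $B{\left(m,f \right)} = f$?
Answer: $225$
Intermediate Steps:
$s{\left(t \right)} = -4$
$\left(s{\left(-12 \right)} + 1\right) \left(-75\right) = \left(-4 + 1\right) \left(-75\right) = \left(-3\right) \left(-75\right) = 225$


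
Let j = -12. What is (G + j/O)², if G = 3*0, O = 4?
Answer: 9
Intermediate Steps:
G = 0
(G + j/O)² = (0 - 12/4)² = (0 - 12*¼)² = (0 - 3)² = (-3)² = 9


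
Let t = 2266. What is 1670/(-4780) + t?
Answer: 1082981/478 ≈ 2265.6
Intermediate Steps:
1670/(-4780) + t = 1670/(-4780) + 2266 = 1670*(-1/4780) + 2266 = -167/478 + 2266 = 1082981/478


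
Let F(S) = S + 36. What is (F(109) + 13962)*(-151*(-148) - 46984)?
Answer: -347540052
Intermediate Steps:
F(S) = 36 + S
(F(109) + 13962)*(-151*(-148) - 46984) = ((36 + 109) + 13962)*(-151*(-148) - 46984) = (145 + 13962)*(22348 - 46984) = 14107*(-24636) = -347540052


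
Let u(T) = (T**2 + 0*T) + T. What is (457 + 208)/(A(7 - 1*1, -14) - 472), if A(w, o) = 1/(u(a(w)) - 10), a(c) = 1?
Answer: -5320/3777 ≈ -1.4085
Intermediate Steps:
u(T) = T + T**2 (u(T) = (T**2 + 0) + T = T**2 + T = T + T**2)
A(w, o) = -1/8 (A(w, o) = 1/(1*(1 + 1) - 10) = 1/(1*2 - 10) = 1/(2 - 10) = 1/(-8) = -1/8)
(457 + 208)/(A(7 - 1*1, -14) - 472) = (457 + 208)/(-1/8 - 472) = 665/(-3777/8) = 665*(-8/3777) = -5320/3777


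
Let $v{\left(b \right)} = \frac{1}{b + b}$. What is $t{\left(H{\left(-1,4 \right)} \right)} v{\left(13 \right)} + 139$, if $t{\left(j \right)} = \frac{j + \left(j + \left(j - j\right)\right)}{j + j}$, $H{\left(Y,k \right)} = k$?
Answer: $\frac{3615}{26} \approx 139.04$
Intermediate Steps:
$t{\left(j \right)} = 1$ ($t{\left(j \right)} = \frac{j + \left(j + 0\right)}{2 j} = \left(j + j\right) \frac{1}{2 j} = 2 j \frac{1}{2 j} = 1$)
$v{\left(b \right)} = \frac{1}{2 b}$
$t{\left(H{\left(-1,4 \right)} \right)} v{\left(13 \right)} + 139 = 1 \frac{1}{2 \cdot 13} + 139 = 1 \cdot \frac{1}{2} \cdot \frac{1}{13} + 139 = 1 \cdot \frac{1}{26} + 139 = \frac{1}{26} + 139 = \frac{3615}{26}$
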